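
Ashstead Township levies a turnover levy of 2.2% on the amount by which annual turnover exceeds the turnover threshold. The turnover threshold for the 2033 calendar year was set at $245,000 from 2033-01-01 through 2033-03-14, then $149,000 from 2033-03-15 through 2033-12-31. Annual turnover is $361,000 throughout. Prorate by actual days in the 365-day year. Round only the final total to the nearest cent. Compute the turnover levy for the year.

$4,241.60

2033-01-01 to 2033-03-14: 73 days, exemption $245,000 → ($361,000 − $245,000) × 2.2% × 73/365 = $510.4000
2033-03-15 to 2033-12-31: 292 days, exemption $149,000 → ($361,000 − $149,000) × 2.2% × 292/365 = $3,731.2000
Total = $4,241.6000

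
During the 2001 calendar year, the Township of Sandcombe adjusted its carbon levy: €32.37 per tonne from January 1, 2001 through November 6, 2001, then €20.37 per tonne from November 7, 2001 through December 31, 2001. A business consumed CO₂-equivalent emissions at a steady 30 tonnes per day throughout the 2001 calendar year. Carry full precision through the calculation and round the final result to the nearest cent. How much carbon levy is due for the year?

€334651.50

January 1 – November 6, 2001: 310 days × 30 tonnes/day = 9,300 tonnes at €32.37/tonne → €301041.00
November 7 – December 31, 2001: 55 days × 30 tonnes/day = 1,650 tonnes at €20.37/tonne → €33610.50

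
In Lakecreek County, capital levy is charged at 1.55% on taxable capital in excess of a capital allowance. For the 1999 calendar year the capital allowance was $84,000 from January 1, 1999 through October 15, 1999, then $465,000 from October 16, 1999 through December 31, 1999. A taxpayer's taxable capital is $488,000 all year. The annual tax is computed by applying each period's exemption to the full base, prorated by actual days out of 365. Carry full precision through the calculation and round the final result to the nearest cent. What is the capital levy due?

$5,016.18

January 1 – October 15, 1999: 288 days, exemption $84,000 → ($488,000 − $84,000) × 1.55% × 288/365 = $4,940.9753
October 16 – December 31, 1999: 77 days, exemption $465,000 → ($488,000 − $465,000) × 1.55% × 77/365 = $75.2068
Total = $5,016.1822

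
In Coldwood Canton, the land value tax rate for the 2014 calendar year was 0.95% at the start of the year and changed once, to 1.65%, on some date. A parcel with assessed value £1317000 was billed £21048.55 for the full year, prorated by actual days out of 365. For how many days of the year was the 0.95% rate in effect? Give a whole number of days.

27 days

Let d = days at the first rate; then 365 − d days at the second rate.
£1317000 × [0.95%·d + 1.65%·(365−d)] / 365 = £21048.55
Solving gives d = 27, so the new rate took effect on 28 January 2014.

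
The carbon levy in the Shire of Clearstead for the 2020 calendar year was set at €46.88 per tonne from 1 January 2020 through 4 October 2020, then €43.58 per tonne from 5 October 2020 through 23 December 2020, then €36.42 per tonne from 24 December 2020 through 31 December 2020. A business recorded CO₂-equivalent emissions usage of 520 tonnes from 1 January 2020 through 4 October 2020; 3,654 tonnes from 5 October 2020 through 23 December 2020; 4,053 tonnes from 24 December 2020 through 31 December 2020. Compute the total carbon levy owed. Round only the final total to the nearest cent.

1 January – 4 October 2020: 520 tonnes at €46.88/tonne → €24,377.60
5 October – 23 December 2020: 3,654 tonnes at €43.58/tonne → €159,241.32
24 December – 31 December 2020: 4,053 tonnes at €36.42/tonne → €147,610.26

€331,229.18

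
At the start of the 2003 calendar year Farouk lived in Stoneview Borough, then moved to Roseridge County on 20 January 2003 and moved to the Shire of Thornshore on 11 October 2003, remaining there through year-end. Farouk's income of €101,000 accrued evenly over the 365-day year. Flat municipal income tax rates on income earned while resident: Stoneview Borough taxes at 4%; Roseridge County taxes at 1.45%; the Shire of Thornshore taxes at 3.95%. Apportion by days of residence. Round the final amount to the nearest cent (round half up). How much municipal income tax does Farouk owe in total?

Stoneview Borough, 1 January – 19 January 2003: 19 days → €101,000 × 4% × 19/365 = €210.3014
Roseridge County, 20 January – 10 October 2003: 264 days → €101,000 × 1.45% × 264/365 = €1,059.2548
The Shire of Thornshore, 11 October – 31 December 2003: 82 days → €101,000 × 3.95% × 82/365 = €896.2712
Total = €2,165.8274

€2,165.83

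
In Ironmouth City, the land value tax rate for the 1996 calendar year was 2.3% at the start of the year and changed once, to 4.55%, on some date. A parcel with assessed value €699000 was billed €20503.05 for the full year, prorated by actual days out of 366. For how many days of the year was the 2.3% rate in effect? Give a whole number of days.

Let d = days at the first rate; then 366 − d days at the second rate.
€699000 × [2.3%·d + 4.55%·(366−d)] / 366 = €20503.05
Solving gives d = 263, so the new rate took effect on 20 Sep 1996.

263 days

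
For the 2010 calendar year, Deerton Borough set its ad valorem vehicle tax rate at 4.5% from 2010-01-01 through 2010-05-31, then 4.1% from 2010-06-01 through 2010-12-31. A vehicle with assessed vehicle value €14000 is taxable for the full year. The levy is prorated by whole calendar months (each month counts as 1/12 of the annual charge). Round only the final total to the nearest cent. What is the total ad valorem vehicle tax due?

2010-01-01 to 2010-05-31: 5 months at 4.5% → €14000 × 4.5% × 5/12 = €262.5000
2010-06-01 to 2010-12-31: 7 months at 4.1% → €14000 × 4.1% × 7/12 = €334.8333
Total = €597.3333

€597.33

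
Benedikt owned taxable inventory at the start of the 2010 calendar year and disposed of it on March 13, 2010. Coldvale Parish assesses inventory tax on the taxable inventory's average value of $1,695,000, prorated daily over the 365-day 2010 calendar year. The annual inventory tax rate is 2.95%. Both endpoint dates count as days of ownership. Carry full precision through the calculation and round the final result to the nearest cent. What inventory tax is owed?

$9,863.51

Days held (January 1 – March 13, 2010): 72 out of 365
Tax = $1,695,000 × 2.95% × 72/365 = $9,863.5068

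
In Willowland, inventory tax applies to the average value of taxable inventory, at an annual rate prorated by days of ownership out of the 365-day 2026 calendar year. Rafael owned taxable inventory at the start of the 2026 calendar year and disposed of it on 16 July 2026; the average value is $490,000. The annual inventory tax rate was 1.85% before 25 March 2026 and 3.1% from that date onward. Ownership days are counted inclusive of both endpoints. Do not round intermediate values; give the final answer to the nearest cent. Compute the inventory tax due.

$6,805.63

1 January – 24 March 2026: 83 days at 1.85% → $490,000 × 1.85% × 83/365 = $2,061.3562
25 March – 16 July 2026: 114 days at 3.1% → $490,000 × 3.1% × 114/365 = $4,744.2740
Total = $6,805.6301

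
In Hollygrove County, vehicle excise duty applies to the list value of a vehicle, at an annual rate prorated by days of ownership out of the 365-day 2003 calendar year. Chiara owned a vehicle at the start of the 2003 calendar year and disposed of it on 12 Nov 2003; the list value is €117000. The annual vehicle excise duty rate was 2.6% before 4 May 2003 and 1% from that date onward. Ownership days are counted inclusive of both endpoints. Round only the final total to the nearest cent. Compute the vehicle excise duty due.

€1643.77

1 Jan – 3 May 2003: 123 days at 2.6% → €117000 × 2.6% × 123/365 = €1025.1123
4 May – 12 Nov 2003: 193 days at 1% → €117000 × 1% × 193/365 = €618.6575
Total = €1643.7699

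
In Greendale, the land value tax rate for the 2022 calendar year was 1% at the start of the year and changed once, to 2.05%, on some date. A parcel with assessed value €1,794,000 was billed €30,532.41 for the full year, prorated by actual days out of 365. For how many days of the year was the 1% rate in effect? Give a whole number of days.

Let d = days at the first rate; then 365 − d days at the second rate.
€1,794,000 × [1%·d + 2.05%·(365−d)] / 365 = €30,532.41
Solving gives d = 121, so the new rate took effect on 2 May 2022.

121 days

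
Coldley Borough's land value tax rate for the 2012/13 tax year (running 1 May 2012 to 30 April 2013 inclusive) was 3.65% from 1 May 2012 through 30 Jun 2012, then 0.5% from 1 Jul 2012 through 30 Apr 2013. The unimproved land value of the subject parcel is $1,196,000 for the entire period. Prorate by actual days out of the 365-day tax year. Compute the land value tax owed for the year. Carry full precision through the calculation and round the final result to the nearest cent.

1 May – 30 Jun 2012: 61 days at 3.65% → $1,196,000 × 3.65% × 61/365 = $7,295.6000
1 Jul 2012 – 30 Apr 2013: 304 days at 0.5% → $1,196,000 × 0.5% × 304/365 = $4,980.6027
Total = $12,276.2027

$12,276.20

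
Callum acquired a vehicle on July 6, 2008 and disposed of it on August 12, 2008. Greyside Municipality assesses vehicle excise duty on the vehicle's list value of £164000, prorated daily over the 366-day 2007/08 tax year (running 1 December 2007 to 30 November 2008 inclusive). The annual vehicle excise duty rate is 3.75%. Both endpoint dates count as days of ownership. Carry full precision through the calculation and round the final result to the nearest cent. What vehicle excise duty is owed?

Days held (July 6 – August 12, 2008): 38 out of 366
Tax = £164000 × 3.75% × 38/366 = £638.5246

£638.52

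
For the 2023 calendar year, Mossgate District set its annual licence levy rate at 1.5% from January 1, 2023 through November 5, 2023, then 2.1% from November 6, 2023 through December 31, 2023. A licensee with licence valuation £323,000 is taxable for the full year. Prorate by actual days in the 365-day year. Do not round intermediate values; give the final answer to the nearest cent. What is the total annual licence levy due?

£5,142.34

January 1 – November 5, 2023: 309 days at 1.5% → £323,000 × 1.5% × 309/365 = £4,101.6575
November 6 – December 31, 2023: 56 days at 2.1% → £323,000 × 2.1% × 56/365 = £1,040.6795
Total = £5,142.3370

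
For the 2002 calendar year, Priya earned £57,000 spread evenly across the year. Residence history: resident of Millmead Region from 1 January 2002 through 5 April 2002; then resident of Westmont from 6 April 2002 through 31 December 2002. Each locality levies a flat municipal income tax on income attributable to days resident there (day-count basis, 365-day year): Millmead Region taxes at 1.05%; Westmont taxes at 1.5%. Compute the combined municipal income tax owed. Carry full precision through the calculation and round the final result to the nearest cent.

£788.24

Millmead Region, 1 January – 5 April 2002: 95 days → £57,000 × 1.05% × 95/365 = £155.7740
Westmont, 6 April – 31 December 2002: 270 days → £57,000 × 1.5% × 270/365 = £632.4658
Total = £788.2397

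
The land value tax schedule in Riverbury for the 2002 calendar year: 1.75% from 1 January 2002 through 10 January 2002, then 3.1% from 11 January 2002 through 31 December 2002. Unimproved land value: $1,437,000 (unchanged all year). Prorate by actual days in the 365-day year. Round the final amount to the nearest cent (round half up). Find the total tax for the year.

$44,015.51

1 January – 10 January 2002: 10 days at 1.75% → $1,437,000 × 1.75% × 10/365 = $688.9726
11 January – 31 December 2002: 355 days at 3.1% → $1,437,000 × 3.1% × 355/365 = $43,326.5342
Total = $44,015.5068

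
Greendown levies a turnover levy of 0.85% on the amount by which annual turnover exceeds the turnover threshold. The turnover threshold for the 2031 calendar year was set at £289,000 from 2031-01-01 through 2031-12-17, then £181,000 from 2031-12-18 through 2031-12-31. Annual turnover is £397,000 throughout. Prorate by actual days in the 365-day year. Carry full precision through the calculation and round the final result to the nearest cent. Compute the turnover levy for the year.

£953.21

2031-01-01 to 2031-12-17: 351 days, exemption £289,000 → (£397,000 − £289,000) × 0.85% × 351/365 = £882.7890
2031-12-18 to 2031-12-31: 14 days, exemption £181,000 → (£397,000 − £181,000) × 0.85% × 14/365 = £70.4219
Total = £953.2110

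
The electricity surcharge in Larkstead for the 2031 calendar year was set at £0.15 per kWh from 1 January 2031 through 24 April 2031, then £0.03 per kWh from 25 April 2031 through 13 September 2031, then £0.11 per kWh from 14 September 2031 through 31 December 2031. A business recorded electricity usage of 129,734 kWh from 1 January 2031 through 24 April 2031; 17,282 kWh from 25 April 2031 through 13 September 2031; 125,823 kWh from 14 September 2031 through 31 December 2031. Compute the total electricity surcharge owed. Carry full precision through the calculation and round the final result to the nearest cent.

1 January – 24 April 2031: 129,734 kWh at £0.15/kWh → £19,460.10
25 April – 13 September 2031: 17,282 kWh at £0.03/kWh → £518.46
14 September – 31 December 2031: 125,823 kWh at £0.11/kWh → £13,840.53

£33,819.09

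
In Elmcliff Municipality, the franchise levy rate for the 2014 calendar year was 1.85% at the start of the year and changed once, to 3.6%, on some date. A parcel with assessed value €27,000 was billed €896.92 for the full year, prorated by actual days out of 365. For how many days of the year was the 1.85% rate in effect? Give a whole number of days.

Let d = days at the first rate; then 365 − d days at the second rate.
€27,000 × [1.85%·d + 3.6%·(365−d)] / 365 = €896.92
Solving gives d = 58, so the new rate took effect on 28 Feb 2014.

58 days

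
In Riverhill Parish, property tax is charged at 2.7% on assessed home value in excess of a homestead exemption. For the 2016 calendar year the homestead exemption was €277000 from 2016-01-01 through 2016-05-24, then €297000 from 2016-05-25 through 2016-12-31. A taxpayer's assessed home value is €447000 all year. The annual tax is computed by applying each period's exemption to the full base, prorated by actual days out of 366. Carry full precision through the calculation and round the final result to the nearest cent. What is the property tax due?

2016-01-01 to 2016-05-24: 145 days, exemption €277000 → (€447000 − €277000) × 2.7% × 145/366 = €1818.4426
2016-05-25 to 2016-12-31: 221 days, exemption €297000 → (€447000 − €297000) × 2.7% × 221/366 = €2445.4918
Total = €4263.9344

€4263.93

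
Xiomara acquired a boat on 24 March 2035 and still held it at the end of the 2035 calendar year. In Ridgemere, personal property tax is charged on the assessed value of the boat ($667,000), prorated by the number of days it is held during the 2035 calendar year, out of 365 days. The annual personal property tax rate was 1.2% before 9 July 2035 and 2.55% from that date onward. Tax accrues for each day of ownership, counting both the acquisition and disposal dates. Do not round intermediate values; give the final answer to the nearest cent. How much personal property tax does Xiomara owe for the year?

24 March – 8 July 2035: 107 days at 1.2% → $667,000 × 1.2% × 107/365 = $2,346.3781
9 July – 31 December 2035: 176 days at 2.55% → $667,000 × 2.55% × 176/365 = $8,201.3589
Total = $10,547.7370

$10,547.74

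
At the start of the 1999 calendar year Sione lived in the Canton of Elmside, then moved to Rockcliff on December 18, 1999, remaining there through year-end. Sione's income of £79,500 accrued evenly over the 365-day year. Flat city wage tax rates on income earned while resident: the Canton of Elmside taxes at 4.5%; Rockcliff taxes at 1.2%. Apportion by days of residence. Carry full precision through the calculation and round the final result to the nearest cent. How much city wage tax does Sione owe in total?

The Canton of Elmside, January 1 – December 17, 1999: 351 days → £79,500 × 4.5% × 351/365 = £3,440.2808
Rockcliff, December 18 – December 31, 1999: 14 days → £79,500 × 1.2% × 14/365 = £36.5918
Total = £3,476.8726

£3,476.87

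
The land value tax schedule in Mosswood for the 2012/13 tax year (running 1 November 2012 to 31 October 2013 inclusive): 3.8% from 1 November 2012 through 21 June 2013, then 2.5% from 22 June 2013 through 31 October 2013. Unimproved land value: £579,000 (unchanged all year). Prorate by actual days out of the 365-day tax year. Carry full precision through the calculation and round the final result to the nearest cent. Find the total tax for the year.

£19,279.91

1 November 2012 – 21 June 2013: 233 days at 3.8% → £579,000 × 3.8% × 233/365 = £14,045.1123
22 June – 31 October 2013: 132 days at 2.5% → £579,000 × 2.5% × 132/365 = £5,234.7945
Total = £19,279.9068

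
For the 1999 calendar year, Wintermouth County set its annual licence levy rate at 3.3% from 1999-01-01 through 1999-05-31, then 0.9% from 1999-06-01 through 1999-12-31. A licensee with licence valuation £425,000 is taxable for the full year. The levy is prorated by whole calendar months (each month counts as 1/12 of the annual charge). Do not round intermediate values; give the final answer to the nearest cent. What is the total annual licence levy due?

1999-01-01 to 1999-05-31: 5 months at 3.3% → £425,000 × 3.3% × 5/12 = £5,843.7500
1999-06-01 to 1999-12-31: 7 months at 0.9% → £425,000 × 0.9% × 7/12 = £2,231.2500
Total = £8,075.0000

£8,075.00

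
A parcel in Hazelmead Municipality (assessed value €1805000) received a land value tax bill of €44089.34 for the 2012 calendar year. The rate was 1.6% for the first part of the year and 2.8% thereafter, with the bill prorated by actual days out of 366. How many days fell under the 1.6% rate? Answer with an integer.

Let d = days at the first rate; then 366 − d days at the second rate.
€1805000 × [1.6%·d + 2.8%·(366−d)] / 366 = €44089.34
Solving gives d = 109, so the new rate took effect on April 19, 2012.

109 days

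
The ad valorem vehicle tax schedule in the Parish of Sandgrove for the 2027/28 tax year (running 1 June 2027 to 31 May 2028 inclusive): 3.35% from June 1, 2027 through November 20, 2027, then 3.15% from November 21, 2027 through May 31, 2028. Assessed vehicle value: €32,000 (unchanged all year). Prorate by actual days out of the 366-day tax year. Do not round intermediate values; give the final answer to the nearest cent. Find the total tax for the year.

June 1 – November 20, 2027: 173 days at 3.35% → €32,000 × 3.35% × 173/366 = €506.7104
November 21, 2027 – May 31, 2028: 193 days at 3.15% → €32,000 × 3.15% × 193/366 = €531.5410
Total = €1,038.2514

€1,038.25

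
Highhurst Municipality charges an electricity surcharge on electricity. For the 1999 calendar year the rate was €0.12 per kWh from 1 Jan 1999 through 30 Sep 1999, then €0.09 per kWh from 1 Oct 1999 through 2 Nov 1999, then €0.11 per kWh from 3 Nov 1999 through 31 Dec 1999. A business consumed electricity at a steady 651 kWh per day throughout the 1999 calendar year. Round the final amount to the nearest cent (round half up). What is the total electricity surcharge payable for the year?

1 Jan – 30 Sep 1999: 273 days × 651 kWh/day = 177,723 kWh at €0.12/kWh → €21,326.76
1 Oct – 2 Nov 1999: 33 days × 651 kWh/day = 21,483 kWh at €0.09/kWh → €1,933.47
3 Nov – 31 Dec 1999: 59 days × 651 kWh/day = 38,409 kWh at €0.11/kWh → €4,224.99

€27,485.22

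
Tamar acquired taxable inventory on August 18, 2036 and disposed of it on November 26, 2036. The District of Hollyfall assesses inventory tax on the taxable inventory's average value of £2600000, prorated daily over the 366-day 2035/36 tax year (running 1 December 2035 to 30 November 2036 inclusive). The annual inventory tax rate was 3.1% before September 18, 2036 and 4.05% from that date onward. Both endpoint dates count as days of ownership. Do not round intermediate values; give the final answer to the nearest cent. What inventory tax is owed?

August 18 – September 17, 2036: 31 days at 3.1% → £2600000 × 3.1% × 31/366 = £6826.7760
September 18 – November 26, 2036: 70 days at 4.05% → £2600000 × 4.05% × 70/366 = £20139.3443
Total = £26966.1202

£26966.12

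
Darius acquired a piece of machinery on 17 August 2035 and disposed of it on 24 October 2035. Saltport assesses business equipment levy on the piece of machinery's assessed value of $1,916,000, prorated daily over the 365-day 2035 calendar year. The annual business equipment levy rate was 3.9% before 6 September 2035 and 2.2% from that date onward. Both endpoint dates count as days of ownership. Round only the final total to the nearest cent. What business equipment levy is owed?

$9,753.23

17 August – 5 September 2035: 20 days at 3.9% → $1,916,000 × 3.9% × 20/365 = $4,094.4658
6 September – 24 October 2035: 49 days at 2.2% → $1,916,000 × 2.2% × 49/365 = $5,658.7616
Total = $9,753.2274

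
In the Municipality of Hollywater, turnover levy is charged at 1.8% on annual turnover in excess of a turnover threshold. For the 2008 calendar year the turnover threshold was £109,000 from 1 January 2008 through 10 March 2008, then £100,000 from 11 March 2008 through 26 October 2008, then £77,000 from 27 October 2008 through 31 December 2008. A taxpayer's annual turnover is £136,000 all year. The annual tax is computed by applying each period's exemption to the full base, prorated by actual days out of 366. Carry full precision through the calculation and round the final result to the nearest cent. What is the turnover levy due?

1 January – 10 March 2008: 70 days, exemption £109,000 → (£136,000 − £109,000) × 1.8% × 70/366 = £92.9508
11 March – 26 October 2008: 230 days, exemption £100,000 → (£136,000 − £100,000) × 1.8% × 230/366 = £407.2131
27 October – 31 December 2008: 66 days, exemption £77,000 → (£136,000 − £77,000) × 1.8% × 66/366 = £191.5082
Total = £691.6721

£691.67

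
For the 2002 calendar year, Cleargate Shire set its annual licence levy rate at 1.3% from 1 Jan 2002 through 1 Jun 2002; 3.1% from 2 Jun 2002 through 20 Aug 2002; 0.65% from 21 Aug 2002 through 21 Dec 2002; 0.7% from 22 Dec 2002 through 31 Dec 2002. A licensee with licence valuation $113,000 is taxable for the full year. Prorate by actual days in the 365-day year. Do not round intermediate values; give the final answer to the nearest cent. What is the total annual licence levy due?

$1,648.72

1 Jan – 1 Jun 2002: 152 days at 1.3% → $113,000 × 1.3% × 152/365 = $611.7479
2 Jun – 20 Aug 2002: 80 days at 3.1% → $113,000 × 3.1% × 80/365 = $767.7808
21 Aug – 21 Dec 2002: 123 days at 0.65% → $113,000 × 0.65% × 123/365 = $247.5164
22 Dec – 31 Dec 2002: 10 days at 0.7% → $113,000 × 0.7% × 10/365 = $21.6712
Total = $1,648.7164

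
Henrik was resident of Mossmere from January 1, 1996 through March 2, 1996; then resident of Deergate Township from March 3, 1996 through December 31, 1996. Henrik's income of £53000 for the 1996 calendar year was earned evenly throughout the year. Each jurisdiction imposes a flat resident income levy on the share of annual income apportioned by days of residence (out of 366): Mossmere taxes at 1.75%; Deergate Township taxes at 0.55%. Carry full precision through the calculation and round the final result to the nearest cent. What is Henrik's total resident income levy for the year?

£399.24

Mossmere, January 1 – March 2, 1996: 62 days → £53000 × 1.75% × 62/366 = £157.1175
Deergate Township, March 3 – December 31, 1996: 304 days → £53000 × 0.55% × 304/366 = £242.1202
Total = £399.2377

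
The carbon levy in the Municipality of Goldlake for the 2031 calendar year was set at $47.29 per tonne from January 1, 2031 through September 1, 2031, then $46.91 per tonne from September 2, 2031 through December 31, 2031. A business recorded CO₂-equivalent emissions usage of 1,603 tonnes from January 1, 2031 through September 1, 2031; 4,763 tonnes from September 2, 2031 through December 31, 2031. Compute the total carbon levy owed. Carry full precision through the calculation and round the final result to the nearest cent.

January 1 – September 1, 2031: 1,603 tonnes at $47.29/tonne → $75,805.87
September 2 – December 31, 2031: 4,763 tonnes at $46.91/tonne → $223,432.33

$299,238.20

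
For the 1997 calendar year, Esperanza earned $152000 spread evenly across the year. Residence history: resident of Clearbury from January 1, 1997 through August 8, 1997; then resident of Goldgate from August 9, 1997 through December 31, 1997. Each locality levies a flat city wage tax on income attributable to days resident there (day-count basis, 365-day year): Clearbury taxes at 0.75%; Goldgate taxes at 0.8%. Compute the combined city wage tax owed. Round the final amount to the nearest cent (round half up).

Clearbury, January 1 – August 8, 1997: 220 days → $152000 × 0.75% × 220/365 = $687.1233
Goldgate, August 9 – December 31, 1997: 145 days → $152000 × 0.8% × 145/365 = $483.0685
Total = $1170.1918

$1170.19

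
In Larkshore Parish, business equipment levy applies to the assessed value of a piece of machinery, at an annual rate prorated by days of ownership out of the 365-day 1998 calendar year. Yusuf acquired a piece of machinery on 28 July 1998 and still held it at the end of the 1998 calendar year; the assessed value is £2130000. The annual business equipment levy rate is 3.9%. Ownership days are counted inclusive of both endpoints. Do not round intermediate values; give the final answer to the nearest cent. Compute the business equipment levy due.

£35731.48

Days held (28 July – 31 December 1998): 157 out of 365
Tax = £2130000 × 3.9% × 157/365 = £35731.4795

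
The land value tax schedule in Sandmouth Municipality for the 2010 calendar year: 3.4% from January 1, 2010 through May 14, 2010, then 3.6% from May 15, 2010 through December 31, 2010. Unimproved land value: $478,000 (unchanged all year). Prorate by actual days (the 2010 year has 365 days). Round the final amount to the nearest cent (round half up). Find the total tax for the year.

$16,857.03

January 1 – May 14, 2010: 134 days at 3.4% → $478,000 × 3.4% × 134/365 = $5,966.4877
May 15 – December 31, 2010: 231 days at 3.6% → $478,000 × 3.6% × 231/365 = $10,890.5425
Total = $16,857.0301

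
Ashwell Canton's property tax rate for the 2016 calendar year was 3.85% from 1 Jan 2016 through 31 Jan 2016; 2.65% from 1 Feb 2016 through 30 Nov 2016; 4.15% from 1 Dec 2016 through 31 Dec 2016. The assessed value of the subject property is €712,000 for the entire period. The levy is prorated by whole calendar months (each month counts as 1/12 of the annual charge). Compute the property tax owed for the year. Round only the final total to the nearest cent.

1 Jan – 31 Jan 2016: 1 month at 3.85% → €712,000 × 3.85% × 1/12 = €2,284.3333
1 Feb – 30 Nov 2016: 10 months at 2.65% → €712,000 × 2.65% × 10/12 = €15,723.3333
1 Dec – 31 Dec 2016: 1 month at 4.15% → €712,000 × 4.15% × 1/12 = €2,462.3333
Total = €20,470.0000

€20,470.00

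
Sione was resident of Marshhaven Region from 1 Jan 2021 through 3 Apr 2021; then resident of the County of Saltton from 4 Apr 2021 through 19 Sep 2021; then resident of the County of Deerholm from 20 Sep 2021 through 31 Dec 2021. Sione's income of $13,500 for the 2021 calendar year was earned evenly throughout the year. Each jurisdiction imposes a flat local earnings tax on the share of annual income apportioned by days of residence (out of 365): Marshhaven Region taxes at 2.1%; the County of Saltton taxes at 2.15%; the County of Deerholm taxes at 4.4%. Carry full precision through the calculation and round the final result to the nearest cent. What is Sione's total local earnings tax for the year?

Marshhaven Region, 1 Jan – 3 Apr 2021: 93 days → $13,500 × 2.1% × 93/365 = $72.2342
The County of Saltton, 4 Apr – 19 Sep 2021: 169 days → $13,500 × 2.15% × 169/365 = $134.3897
The County of Deerholm, 20 Sep – 31 Dec 2021: 103 days → $13,500 × 4.4% × 103/365 = $167.6219
Total = $374.2459

$374.25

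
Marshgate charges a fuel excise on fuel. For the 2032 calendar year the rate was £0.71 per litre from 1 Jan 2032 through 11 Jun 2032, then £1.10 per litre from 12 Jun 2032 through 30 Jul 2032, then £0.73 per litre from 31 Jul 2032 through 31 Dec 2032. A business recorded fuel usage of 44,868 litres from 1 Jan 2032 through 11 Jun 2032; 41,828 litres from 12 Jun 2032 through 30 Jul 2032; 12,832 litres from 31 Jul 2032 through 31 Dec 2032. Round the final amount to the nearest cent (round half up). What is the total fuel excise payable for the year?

£87234.44

1 Jan – 11 Jun 2032: 44,868 litres at £0.71/litre → £31856.28
12 Jun – 30 Jul 2032: 41,828 litres at £1.10/litre → £46010.80
31 Jul – 31 Dec 2032: 12,832 litres at £0.73/litre → £9367.36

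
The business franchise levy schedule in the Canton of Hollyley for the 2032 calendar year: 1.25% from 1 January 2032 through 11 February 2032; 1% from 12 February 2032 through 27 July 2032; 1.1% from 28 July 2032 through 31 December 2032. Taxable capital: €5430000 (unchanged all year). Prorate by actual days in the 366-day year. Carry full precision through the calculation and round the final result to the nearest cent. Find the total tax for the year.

€58187.05

1 January – 11 February 2032: 42 days at 1.25% → €5430000 × 1.25% × 42/366 = €7788.9344
12 February – 27 July 2032: 167 days at 1% → €5430000 × 1% × 167/366 = €24776.2295
28 July – 31 December 2032: 157 days at 1.1% → €5430000 × 1.1% × 157/366 = €25621.8852
Total = €58187.0492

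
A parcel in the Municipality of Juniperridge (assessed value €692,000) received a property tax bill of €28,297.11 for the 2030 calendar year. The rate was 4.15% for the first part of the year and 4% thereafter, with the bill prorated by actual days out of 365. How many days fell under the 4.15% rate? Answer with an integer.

217 days

Let d = days at the first rate; then 365 − d days at the second rate.
€692,000 × [4.15%·d + 4%·(365−d)] / 365 = €28,297.11
Solving gives d = 217, so the new rate took effect on 6 Aug 2030.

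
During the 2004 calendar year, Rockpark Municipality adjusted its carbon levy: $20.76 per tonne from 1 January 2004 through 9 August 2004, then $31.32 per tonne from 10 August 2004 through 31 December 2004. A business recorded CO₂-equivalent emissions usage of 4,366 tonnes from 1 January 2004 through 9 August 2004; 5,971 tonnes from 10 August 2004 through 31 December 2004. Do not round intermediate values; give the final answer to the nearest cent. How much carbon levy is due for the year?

1 January – 9 August 2004: 4,366 tonnes at $20.76/tonne → $90,638.16
10 August – 31 December 2004: 5,971 tonnes at $31.32/tonne → $187,011.72

$277,649.88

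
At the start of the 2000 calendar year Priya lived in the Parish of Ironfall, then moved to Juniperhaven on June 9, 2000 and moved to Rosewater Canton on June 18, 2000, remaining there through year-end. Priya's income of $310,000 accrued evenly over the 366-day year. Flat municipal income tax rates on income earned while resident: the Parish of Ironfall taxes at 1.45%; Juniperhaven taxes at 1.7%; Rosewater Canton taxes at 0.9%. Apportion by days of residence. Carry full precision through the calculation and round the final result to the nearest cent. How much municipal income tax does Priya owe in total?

$3,596.34

The Parish of Ironfall, January 1 – June 8, 2000: 160 days → $310,000 × 1.45% × 160/366 = $1,965.0273
Juniperhaven, June 9 – June 17, 2000: 9 days → $310,000 × 1.7% × 9/366 = $129.5902
Rosewater Canton, June 18 – December 31, 2000: 197 days → $310,000 × 0.9% × 197/366 = $1,501.7213
Total = $3,596.3388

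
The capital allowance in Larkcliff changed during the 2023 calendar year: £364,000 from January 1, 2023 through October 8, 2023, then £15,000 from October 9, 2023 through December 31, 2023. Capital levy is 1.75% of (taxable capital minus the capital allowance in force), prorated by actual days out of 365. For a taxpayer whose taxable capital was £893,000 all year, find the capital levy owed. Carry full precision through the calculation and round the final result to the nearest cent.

£10,663.06

January 1 – October 8, 2023: 281 days, exemption £364,000 → (£893,000 − £364,000) × 1.75% × 281/365 = £7,127.0068
October 9 – December 31, 2023: 84 days, exemption £15,000 → (£893,000 − £15,000) × 1.75% × 84/365 = £3,536.0548
Total = £10,663.0616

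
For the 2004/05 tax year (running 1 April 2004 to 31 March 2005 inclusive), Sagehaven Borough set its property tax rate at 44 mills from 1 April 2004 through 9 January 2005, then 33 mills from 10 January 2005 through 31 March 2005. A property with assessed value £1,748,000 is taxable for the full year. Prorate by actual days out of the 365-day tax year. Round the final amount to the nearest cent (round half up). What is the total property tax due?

1 April 2004 – 9 January 2005: 284 days at 44 mills → £1,748,000 × 4.4% × 284/365 = £59,843.8575
10 January – 31 March 2005: 81 days at 33 mills → £1,748,000 × 3.3% × 81/365 = £12,801.1068
Total = £72,644.9644

£72,644.96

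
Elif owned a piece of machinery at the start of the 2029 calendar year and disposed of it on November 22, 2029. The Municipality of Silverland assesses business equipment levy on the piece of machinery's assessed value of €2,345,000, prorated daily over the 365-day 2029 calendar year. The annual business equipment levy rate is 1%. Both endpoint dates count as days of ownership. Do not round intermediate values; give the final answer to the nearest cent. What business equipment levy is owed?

Days held (January 1 – November 22, 2029): 326 out of 365
Tax = €2,345,000 × 1% × 326/365 = €20,944.3836

€20,944.38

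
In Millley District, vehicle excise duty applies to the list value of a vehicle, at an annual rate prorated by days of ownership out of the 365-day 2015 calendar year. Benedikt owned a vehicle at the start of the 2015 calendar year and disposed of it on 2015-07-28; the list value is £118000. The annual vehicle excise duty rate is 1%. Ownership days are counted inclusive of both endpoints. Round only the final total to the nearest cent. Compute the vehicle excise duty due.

£675.67

Days held (2015-01-01 to 2015-07-28): 209 out of 365
Tax = £118000 × 1% × 209/365 = £675.6712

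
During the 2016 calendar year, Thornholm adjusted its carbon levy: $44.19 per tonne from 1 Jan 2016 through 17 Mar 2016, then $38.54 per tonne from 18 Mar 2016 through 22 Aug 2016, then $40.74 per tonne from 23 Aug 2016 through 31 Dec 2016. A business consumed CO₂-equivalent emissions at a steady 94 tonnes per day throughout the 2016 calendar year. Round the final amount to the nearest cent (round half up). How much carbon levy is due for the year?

1 Jan – 17 Mar 2016: 77 days × 94 tonnes/day = 7,238 tonnes at $44.19/tonne → $319847.22
18 Mar – 22 Aug 2016: 158 days × 94 tonnes/day = 14,852 tonnes at $38.54/tonne → $572396.08
23 Aug – 31 Dec 2016: 131 days × 94 tonnes/day = 12,314 tonnes at $40.74/tonne → $501672.36

$1393915.66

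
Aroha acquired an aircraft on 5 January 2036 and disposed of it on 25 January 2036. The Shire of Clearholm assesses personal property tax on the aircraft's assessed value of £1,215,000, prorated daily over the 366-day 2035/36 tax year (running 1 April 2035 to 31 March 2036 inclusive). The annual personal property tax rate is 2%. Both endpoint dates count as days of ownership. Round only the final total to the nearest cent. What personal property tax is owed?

£1,394.26

Days held (5 January – 25 January 2036): 21 out of 366
Tax = £1,215,000 × 2% × 21/366 = £1,394.2623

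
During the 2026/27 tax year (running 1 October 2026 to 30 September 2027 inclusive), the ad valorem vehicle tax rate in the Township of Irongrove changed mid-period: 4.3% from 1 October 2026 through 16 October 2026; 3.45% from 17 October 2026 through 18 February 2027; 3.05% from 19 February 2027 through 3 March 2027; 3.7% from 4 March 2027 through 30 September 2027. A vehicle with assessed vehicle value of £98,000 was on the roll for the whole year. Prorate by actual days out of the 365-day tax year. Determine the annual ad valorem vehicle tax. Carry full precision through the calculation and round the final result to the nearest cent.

£3,545.18

1 October – 16 October 2026: 16 days at 4.3% → £98,000 × 4.3% × 16/365 = £184.7233
17 October 2026 – 18 February 2027: 125 days at 3.45% → £98,000 × 3.45% × 125/365 = £1,157.8767
19 February – 3 March 2027: 13 days at 3.05% → £98,000 × 3.05% × 13/365 = £106.4575
4 March – 30 September 2027: 211 days at 3.7% → £98,000 × 3.7% × 211/365 = £2,096.1260
Total = £3,545.1836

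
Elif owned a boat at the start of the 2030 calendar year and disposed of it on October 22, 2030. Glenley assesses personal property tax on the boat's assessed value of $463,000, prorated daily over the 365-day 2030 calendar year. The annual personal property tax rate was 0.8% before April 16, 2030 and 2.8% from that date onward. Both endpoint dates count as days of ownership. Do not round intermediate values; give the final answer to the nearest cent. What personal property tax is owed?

January 1 – April 15, 2030: 105 days at 0.8% → $463,000 × 0.8% × 105/365 = $1,065.5342
April 16 – October 22, 2030: 190 days at 2.8% → $463,000 × 2.8% × 190/365 = $6,748.3836
Total = $7,813.9178

$7,813.92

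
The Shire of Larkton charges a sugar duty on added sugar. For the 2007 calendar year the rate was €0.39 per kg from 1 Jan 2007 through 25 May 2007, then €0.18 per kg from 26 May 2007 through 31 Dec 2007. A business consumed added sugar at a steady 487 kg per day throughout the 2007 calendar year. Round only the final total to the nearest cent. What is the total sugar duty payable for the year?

1 Jan – 25 May 2007: 145 days × 487 kg/day = 70,615 kg at €0.39/kg → €27,539.85
26 May – 31 Dec 2007: 220 days × 487 kg/day = 107,140 kg at €0.18/kg → €19,285.20

€46,825.05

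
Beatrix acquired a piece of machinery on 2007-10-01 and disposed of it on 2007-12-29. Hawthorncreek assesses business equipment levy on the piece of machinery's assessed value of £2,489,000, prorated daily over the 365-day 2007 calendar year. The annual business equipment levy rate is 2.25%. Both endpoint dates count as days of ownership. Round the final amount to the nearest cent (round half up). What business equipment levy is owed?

£13,808.84

Days held (2007-10-01 to 2007-12-29): 90 out of 365
Tax = £2,489,000 × 2.25% × 90/365 = £13,808.8356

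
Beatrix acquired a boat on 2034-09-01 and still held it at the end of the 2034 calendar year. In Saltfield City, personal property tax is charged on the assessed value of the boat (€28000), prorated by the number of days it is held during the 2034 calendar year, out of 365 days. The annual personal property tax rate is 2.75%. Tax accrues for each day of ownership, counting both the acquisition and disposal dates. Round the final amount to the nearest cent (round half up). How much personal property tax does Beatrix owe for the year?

€257.37

Days held (2034-09-01 to 2034-12-31): 122 out of 365
Tax = €28000 × 2.75% × 122/365 = €257.3699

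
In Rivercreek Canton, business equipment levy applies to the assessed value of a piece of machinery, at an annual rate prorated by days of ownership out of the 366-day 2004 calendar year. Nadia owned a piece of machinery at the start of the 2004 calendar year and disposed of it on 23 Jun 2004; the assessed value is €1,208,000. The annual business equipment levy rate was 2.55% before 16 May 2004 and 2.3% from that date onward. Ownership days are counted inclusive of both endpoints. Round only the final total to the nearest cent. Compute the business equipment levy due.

1 Jan – 15 May 2004: 136 days at 2.55% → €1,208,000 × 2.55% × 136/366 = €11,446.2951
16 May – 23 Jun 2004: 39 days at 2.3% → €1,208,000 × 2.3% × 39/366 = €2,960.5902
Total = €14,406.8852

€14,406.89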